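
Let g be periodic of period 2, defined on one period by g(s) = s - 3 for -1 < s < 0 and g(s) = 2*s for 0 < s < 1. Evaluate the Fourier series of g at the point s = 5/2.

1

s = 5/2 differs from s = 1/2 by 1 full period(s), and the series is 2-periodic.
g is continuous at s = 1/2 with value 1, so the series converges to 1 there.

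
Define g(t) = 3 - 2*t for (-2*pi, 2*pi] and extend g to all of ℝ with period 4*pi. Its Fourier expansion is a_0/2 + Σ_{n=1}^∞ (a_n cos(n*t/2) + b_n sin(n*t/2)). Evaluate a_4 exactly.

a_4 = (1/(2*pi)) ∫_{-2*pi}^{2*pi} g(t) cos(2*t) dt.
Integrating by parts (boundary term plus one more integral), an antiderivative of (3 - 2*t) cos(2*t) is -t*sin(2*t) + 3*sin(2*t)/2 - cos(2*t)/2; evaluating from -2*pi to 2*pi: ∫_{-2*pi}^{2*pi} (3 - 2*t) cos(2*t) dt = (-1/2) - (-1/2) = 0.
Hence a_4 = (1/(2*pi))·(0) = 0.

0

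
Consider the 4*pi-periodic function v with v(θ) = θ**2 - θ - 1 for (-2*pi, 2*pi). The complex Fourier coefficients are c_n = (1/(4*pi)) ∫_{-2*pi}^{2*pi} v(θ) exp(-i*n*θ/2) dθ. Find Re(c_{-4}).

1/2

Since v is real-valued, Re(c_{-4}) = (1/(4*pi)) ∫_{-2*pi}^{2*pi} v(θ) cos(-2*θ) dθ = a_{4}/2.
Integrating by parts twice (tabular method), an antiderivative of (θ**2 - θ - 1) cos(-2*θ) is θ**2*sin(2*θ)/2 - θ*sin(2*θ)/2 + θ*cos(2*θ)/2 - 3*sin(2*θ)/4 - cos(2*θ)/4; evaluating from -2*pi to 2*pi: ∫_{-2*pi}^{2*pi} (θ**2 - θ - 1) cos(-2*θ) dθ = (-1/4 + pi) - (-pi - 1/4) = 2*pi.
Hence Re(c_{-4}) = (1/(4*pi))·(2*pi) = 1/2.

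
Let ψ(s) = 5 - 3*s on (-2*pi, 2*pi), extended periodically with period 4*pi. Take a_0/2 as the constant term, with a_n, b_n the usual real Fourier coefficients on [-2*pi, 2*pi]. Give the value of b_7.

-12/7

b_7 = (1/(2*pi)) ∫_{-2*pi}^{2*pi} ψ(s) sin(7*s/2) ds.
Integrating by parts (boundary term plus one more integral), an antiderivative of (5 - 3*s) sin(7*s/2) is 6*s*cos(7*s/2)/7 - 12*sin(7*s/2)/49 - 10*cos(7*s/2)/7; evaluating from -2*pi to 2*pi: ∫_{-2*pi}^{2*pi} (5 - 3*s) sin(7*s/2) ds = (10/7 - 12*pi/7) - (10/7 + 12*pi/7) = -24*pi/7.
Hence b_7 = (1/(2*pi))·(-24*pi/7) = -12/7.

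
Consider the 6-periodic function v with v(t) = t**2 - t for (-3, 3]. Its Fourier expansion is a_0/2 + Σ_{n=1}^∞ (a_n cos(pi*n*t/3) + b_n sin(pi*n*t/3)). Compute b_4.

b_4 = 1/3 ∫_{-3}^{3} v(t) sin(4*pi*t/3) dt.
Integrating by parts twice (tabular method), an antiderivative of (t**2 - t) sin(4*pi*t/3) is -3*t**2*cos(4*pi*t/3)/(4*pi) + 9*t*sin(4*pi*t/3)/(8*pi**2) + 3*t*cos(4*pi*t/3)/(4*pi) - 9*sin(4*pi*t/3)/(16*pi**2) + 27*cos(4*pi*t/3)/(32*pi**3); evaluating from -3 to 3: ∫_{-3}^{3} (t**2 - t) sin(4*pi*t/3) dt = (9*(3 - 16*pi**2)/(32*pi**3)) - (-9/pi + 27/(32*pi**3)) = 9/(2*pi).
Hence b_4 = (1/3)·(9/(2*pi)) = 3/(2*pi).

3/(2*pi)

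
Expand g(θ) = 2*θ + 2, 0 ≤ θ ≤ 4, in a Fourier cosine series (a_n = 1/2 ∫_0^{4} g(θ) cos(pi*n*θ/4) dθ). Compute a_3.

-32/(9*pi**2)

a_3 = 1/2 ∫_0^{4} (2*θ + 2) cos(3*pi*θ/4) dθ.
Integrating by parts (boundary term plus one more integral), an antiderivative of (2*θ + 2) cos(3*pi*θ/4) is 8*θ*sin(3*pi*θ/4)/(3*pi) + 8*sin(3*pi*θ/4)/(3*pi) + 32*cos(3*pi*θ/4)/(9*pi**2); evaluating from 0 to 4: ∫_{0}^{4} (2*θ + 2) cos(3*pi*θ/4) dθ = (-32/(9*pi**2)) - (32/(9*pi**2)) = -64/(9*pi**2).
Hence a_3 = (1/2)·(-64/(9*pi**2)) = -32/(9*pi**2).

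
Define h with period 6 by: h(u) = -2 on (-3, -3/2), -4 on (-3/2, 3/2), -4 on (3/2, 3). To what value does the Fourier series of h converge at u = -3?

At u = -3 the one-sided limits are h(-3^-) = -4 and h(-3^+) = -2.
By Dirichlet's theorem the series converges to their average, [(-4) + (-2)]/2 = -3.

-3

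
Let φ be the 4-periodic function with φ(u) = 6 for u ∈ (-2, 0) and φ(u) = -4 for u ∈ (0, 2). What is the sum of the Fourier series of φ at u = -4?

u = -4 differs from u = 0 by -1 full period(s), and the series is 4-periodic.
At u = 0 the one-sided limits are φ(0^-) = 6 and φ(0^+) = -4.
By Dirichlet's theorem the series converges to their average, [(6) + (-4)]/2 = 1.

1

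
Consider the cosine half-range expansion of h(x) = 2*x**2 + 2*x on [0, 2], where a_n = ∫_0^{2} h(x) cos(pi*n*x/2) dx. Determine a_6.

8/(9*pi**2)

a_6 = ∫_0^{2} (2*x**2 + 2*x) cos(3*pi*x) dx.
Integrating by parts twice (tabular method), an antiderivative of (2*x**2 + 2*x) cos(3*pi*x) is 2*x**2*sin(3*pi*x)/(3*pi) + 2*x*sin(3*pi*x)/(3*pi) + 4*x*cos(3*pi*x)/(9*pi**2) - 4*sin(3*pi*x)/(27*pi**3) + 2*cos(3*pi*x)/(9*pi**2); evaluating from 0 to 2: ∫_{0}^{2} (2*x**2 + 2*x) cos(3*pi*x) dx = (10/(9*pi**2)) - (2/(9*pi**2)) = 8/(9*pi**2).
Hence a_6 = 8/(9*pi**2).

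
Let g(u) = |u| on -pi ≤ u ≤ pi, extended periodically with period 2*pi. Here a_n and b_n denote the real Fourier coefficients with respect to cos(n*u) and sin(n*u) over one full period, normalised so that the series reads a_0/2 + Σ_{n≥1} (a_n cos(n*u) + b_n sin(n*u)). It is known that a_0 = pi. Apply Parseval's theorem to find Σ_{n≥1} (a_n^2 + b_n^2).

Parseval: a_0^2/2 + Σ_{n≥1} (a_n^2+b_n^2) = 1/pi ∫_{-pi}^{pi} g(u)^2 du = 2*pi**2/3.
Subtract a_0^2/2 = pi**2/2: Σ (a_n^2+b_n^2) = pi**2/6.

pi**2/6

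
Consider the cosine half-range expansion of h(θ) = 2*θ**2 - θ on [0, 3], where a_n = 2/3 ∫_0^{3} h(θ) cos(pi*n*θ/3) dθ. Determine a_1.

-60/pi**2

a_1 = 2/3 ∫_0^{3} (2*θ**2 - θ) cos(pi*θ/3) dθ.
Integrating by parts twice (tabular method), an antiderivative of (2*θ**2 - θ) cos(pi*θ/3) is 6*θ**2*sin(pi*θ/3)/pi - 3*θ*sin(pi*θ/3)/pi + 36*θ*cos(pi*θ/3)/pi**2 - 108*sin(pi*θ/3)/pi**3 - 9*cos(pi*θ/3)/pi**2; evaluating from 0 to 3: ∫_{0}^{3} (2*θ**2 - θ) cos(pi*θ/3) dθ = (-99/pi**2) - (-9/pi**2) = -90/pi**2.
Hence a_1 = (2/3)·(-90/pi**2) = -60/pi**2.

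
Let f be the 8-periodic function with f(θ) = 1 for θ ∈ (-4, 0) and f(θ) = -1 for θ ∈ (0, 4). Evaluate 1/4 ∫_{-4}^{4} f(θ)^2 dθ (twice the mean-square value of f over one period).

1/4 ∫_{-4}^{4} f(θ)^2 dθ = 1/4 · (8) = 2.

2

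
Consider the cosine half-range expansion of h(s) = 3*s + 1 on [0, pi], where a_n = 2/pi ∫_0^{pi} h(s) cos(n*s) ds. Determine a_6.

a_6 = 2/pi ∫_0^{pi} (3*s + 1) cos(6*s) ds.
Integrating by parts (boundary term plus one more integral), an antiderivative of (3*s + 1) cos(6*s) is s*sin(6*s)/2 + sin(6*s)/6 + cos(6*s)/12; evaluating from 0 to pi: ∫_{0}^{pi} (3*s + 1) cos(6*s) ds = (1/12) - (1/12) = 0.
Hence a_6 = (2/pi)·(0) = 0.

0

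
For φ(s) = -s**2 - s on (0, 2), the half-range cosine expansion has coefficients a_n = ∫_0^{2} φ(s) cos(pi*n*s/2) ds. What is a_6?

-4/(9*pi**2)

a_6 = ∫_0^{2} (-s**2 - s) cos(3*pi*s) ds.
Integrating by parts twice (tabular method), an antiderivative of (-s**2 - s) cos(3*pi*s) is -s**2*sin(3*pi*s)/(3*pi) - s*sin(3*pi*s)/(3*pi) - 2*s*cos(3*pi*s)/(9*pi**2) + 2*sin(3*pi*s)/(27*pi**3) - cos(3*pi*s)/(9*pi**2); evaluating from 0 to 2: ∫_{0}^{2} (-s**2 - s) cos(3*pi*s) ds = (-5/(9*pi**2)) - (-1/(9*pi**2)) = -4/(9*pi**2).
Hence a_6 = -4/(9*pi**2).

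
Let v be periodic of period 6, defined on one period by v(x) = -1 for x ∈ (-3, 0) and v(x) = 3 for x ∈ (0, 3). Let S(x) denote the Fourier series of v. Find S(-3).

x = -3 differs from x = 3 by -1 full period(s), and the series is 6-periodic.
At x = 3 the one-sided limits are v(3^-) = 3 and v(3^+) = -1.
By Dirichlet's theorem the series converges to their average, [(3) + (-1)]/2 = 1.

1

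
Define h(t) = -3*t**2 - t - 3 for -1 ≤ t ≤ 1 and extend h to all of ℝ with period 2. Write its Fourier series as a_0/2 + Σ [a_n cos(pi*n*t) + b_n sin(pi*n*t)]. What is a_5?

12/(25*pi**2)

a_5 = ∫_{-1}^{1} h(t) cos(5*pi*t) dt.
Integrating by parts twice (tabular method), an antiderivative of (-3*t**2 - t - 3) cos(5*pi*t) is -3*t**2*sin(5*pi*t)/(5*pi) - t*sin(5*pi*t)/(5*pi) - 6*t*cos(5*pi*t)/(25*pi**2) - 3*sin(5*pi*t)/(5*pi) + 6*sin(5*pi*t)/(125*pi**3) - cos(5*pi*t)/(25*pi**2); evaluating from -1 to 1: ∫_{-1}^{1} (-3*t**2 - t - 3) cos(5*pi*t) dt = (7/(25*pi**2)) - (-1/(5*pi**2)) = 12/(25*pi**2).
Hence a_5 = 12/(25*pi**2).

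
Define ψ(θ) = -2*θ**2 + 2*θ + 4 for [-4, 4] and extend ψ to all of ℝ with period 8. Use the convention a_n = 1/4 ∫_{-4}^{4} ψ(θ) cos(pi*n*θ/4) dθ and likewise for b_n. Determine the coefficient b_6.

-8/(3*pi)

b_6 = 1/4 ∫_{-4}^{4} ψ(θ) sin(3*pi*θ/2) dθ.
Integrating by parts twice (tabular method), an antiderivative of (-2*θ**2 + 2*θ + 4) sin(3*pi*θ/2) is 4*θ**2*cos(3*pi*θ/2)/(3*pi) - 16*θ*sin(3*pi*θ/2)/(9*pi**2) - 4*θ*cos(3*pi*θ/2)/(3*pi) + 8*sin(3*pi*θ/2)/(9*pi**2) - 8*cos(3*pi*θ/2)/(3*pi) - 32*cos(3*pi*θ/2)/(27*pi**3); evaluating from -4 to 4: ∫_{-4}^{4} (-2*θ**2 + 2*θ + 4) sin(3*pi*θ/2) dθ = (8*(-4 + 45*pi**2)/(27*pi**3)) - (-32/(27*pi**3) + 24/pi) = -32/(3*pi).
Hence b_6 = (1/4)·(-32/(3*pi)) = -8/(3*pi).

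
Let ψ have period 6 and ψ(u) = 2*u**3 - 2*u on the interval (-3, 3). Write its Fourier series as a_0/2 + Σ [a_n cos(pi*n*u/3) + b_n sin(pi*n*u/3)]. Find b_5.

24*(-27 + 100*pi**2)/(125*pi**3)

b_5 = 1/3 ∫_{-3}^{3} ψ(u) sin(5*pi*u/3) du.
ψ is odd and sin(5*pi*u/3) is odd, so the integrand is even and b_5 = 2/3 ∫_0^{3} ψ(u) sin(5*pi*u/3) du.
Integrating by parts three times (tabular method), an antiderivative of (2*u**3 - 2*u) sin(5*pi*u/3) is -6*u**3*cos(5*pi*u/3)/(5*pi) + 54*u**2*sin(5*pi*u/3)/(25*pi**2) + 324*u*cos(5*pi*u/3)/(125*pi**3) + 6*u*cos(5*pi*u/3)/(5*pi) - 18*sin(5*pi*u/3)/(25*pi**2) - 972*sin(5*pi*u/3)/(625*pi**4); evaluating from 0 to 3: ∫_{0}^{3} (2*u**3 - 2*u) sin(5*pi*u/3) du = (36*(-27 + 100*pi**2)/(125*pi**3)) - (0) = 36*(-27 + 100*pi**2)/(125*pi**3).
Hence b_5 = (2/3)·(36*(-27 + 100*pi**2)/(125*pi**3)) = 24*(-27 + 100*pi**2)/(125*pi**3).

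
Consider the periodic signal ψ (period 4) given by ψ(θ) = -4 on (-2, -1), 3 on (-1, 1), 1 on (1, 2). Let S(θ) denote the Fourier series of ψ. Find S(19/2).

1

θ = 19/2 differs from θ = 3/2 by 2 full period(s), and the series is 4-periodic.
ψ is continuous at θ = 3/2 with value 1, so the series converges to 1 there.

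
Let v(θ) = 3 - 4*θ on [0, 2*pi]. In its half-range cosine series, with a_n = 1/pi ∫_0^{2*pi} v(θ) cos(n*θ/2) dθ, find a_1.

32/pi

a_1 = 1/pi ∫_0^{2*pi} (3 - 4*θ) cos(θ/2) dθ.
Integrating by parts (boundary term plus one more integral), an antiderivative of (3 - 4*θ) cos(θ/2) is -8*θ*sin(θ/2) + 6*sin(θ/2) - 16*cos(θ/2); evaluating from 0 to 2*pi: ∫_{0}^{2*pi} (3 - 4*θ) cos(θ/2) dθ = (16) - (-16) = 32.
Hence a_1 = (1/pi)·(32) = 32/pi.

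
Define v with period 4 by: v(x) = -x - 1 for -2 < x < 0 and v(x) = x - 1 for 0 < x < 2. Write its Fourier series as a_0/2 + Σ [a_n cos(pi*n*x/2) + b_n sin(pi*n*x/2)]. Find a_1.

a_1 = 1/2 ∫_{-2}^{2} v(x) cos(pi*x/2) dx.
v is even and cos(pi*x/2) is even, so the integrand is even and a_1 = ∫_0^{2} v(x) cos(pi*x/2) dx.
Integrating by parts (boundary term plus one more integral), an antiderivative of (x - 1) cos(pi*x/2) is 2*x*sin(pi*x/2)/pi - 2*sin(pi*x/2)/pi + 4*cos(pi*x/2)/pi**2; evaluating from 0 to 2: ∫_{0}^{2} (x - 1) cos(pi*x/2) dx = (-4/pi**2) - (4/pi**2) = -8/pi**2.
Hence a_1 = -8/pi**2.

-8/pi**2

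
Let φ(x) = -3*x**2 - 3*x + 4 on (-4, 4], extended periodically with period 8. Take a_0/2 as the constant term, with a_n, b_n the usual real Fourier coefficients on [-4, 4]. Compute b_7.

-24/(7*pi)

b_7 = 1/4 ∫_{-4}^{4} φ(x) sin(7*pi*x/4) dx.
Integrating by parts twice (tabular method), an antiderivative of (-3*x**2 - 3*x + 4) sin(7*pi*x/4) is 12*x**2*cos(7*pi*x/4)/(7*pi) - 96*x*sin(7*pi*x/4)/(49*pi**2) + 12*x*cos(7*pi*x/4)/(7*pi) - 48*sin(7*pi*x/4)/(49*pi**2) - 16*cos(7*pi*x/4)/(7*pi) - 384*cos(7*pi*x/4)/(343*pi**3); evaluating from -4 to 4: ∫_{-4}^{4} (-3*x**2 - 3*x + 4) sin(7*pi*x/4) dx = (-32/pi + 384/(343*pi**3)) - (128*(3 - 49*pi**2)/(343*pi**3)) = -96/(7*pi).
Hence b_7 = (1/4)·(-96/(7*pi)) = -24/(7*pi).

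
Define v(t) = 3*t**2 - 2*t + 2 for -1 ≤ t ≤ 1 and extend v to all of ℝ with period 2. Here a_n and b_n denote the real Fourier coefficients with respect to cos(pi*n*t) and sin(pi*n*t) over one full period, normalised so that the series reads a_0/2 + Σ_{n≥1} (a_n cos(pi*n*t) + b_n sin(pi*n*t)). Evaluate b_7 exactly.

b_7 = ∫_{-1}^{1} v(t) sin(7*pi*t) dt.
Integrating by parts twice (tabular method), an antiderivative of (3*t**2 - 2*t + 2) sin(7*pi*t) is -3*t**2*cos(7*pi*t)/(7*pi) + 6*t*sin(7*pi*t)/(49*pi**2) + 2*t*cos(7*pi*t)/(7*pi) - 2*sin(7*pi*t)/(49*pi**2) - 2*cos(7*pi*t)/(7*pi) + 6*cos(7*pi*t)/(343*pi**3); evaluating from -1 to 1: ∫_{-1}^{1} (3*t**2 - 2*t + 2) sin(7*pi*t) dt = (3*(-2 + 49*pi**2)/(343*pi**3)) - ((-6/343 + pi**2)/pi**3) = -4/(7*pi).
Hence b_7 = -4/(7*pi).

-4/(7*pi)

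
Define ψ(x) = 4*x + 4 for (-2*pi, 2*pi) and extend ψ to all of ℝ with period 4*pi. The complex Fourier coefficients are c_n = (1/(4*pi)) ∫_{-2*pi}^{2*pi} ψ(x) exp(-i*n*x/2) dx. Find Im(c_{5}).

-8/5

Since ψ is real-valued, Im(c_{5}) = -(1/(4*pi)) ∫_{-2*pi}^{2*pi} ψ(x) sin(5*x/2) dx = -b_{5}/2.
Integrating by parts (boundary term plus one more integral), an antiderivative of (4*x + 4) sin(5*x/2) is -8*x*cos(5*x/2)/5 + 16*sin(5*x/2)/25 - 8*cos(5*x/2)/5; evaluating from -2*pi to 2*pi: ∫_{-2*pi}^{2*pi} (4*x + 4) sin(5*x/2) dx = (8/5 + 16*pi/5) - (8/5 - 16*pi/5) = 32*pi/5.
Hence Im(c_{5}) = (-1/(4*pi))·(32*pi/5) = -8/5.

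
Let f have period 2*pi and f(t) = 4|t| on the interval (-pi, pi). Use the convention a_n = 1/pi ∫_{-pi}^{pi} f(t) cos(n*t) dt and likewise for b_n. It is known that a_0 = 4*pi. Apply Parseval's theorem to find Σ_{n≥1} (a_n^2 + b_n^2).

Parseval: a_0^2/2 + Σ_{n≥1} (a_n^2+b_n^2) = 1/pi ∫_{-pi}^{pi} f(t)^2 dt = 32*pi**2/3.
Subtract a_0^2/2 = 8*pi**2: Σ (a_n^2+b_n^2) = 8*pi**2/3.

8*pi**2/3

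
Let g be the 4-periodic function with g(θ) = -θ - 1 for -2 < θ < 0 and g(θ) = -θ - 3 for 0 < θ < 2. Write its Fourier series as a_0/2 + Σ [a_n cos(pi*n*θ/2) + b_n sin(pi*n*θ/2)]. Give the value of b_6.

b_6 = 1/2 ∫_{-2}^{2} g(θ) sin(3*pi*θ) dθ.
Split the integral at the breakpoints.
Integrating by parts (boundary term plus one more integral), an antiderivative of (-θ - 1) sin(3*pi*θ) is θ*cos(3*pi*θ)/(3*pi) - sin(3*pi*θ)/(9*pi**2) + cos(3*pi*θ)/(3*pi); evaluating from -2 to 0: ∫_{-2}^{0} (-θ - 1) sin(3*pi*θ) dθ = (1/(3*pi)) - (-1/(3*pi)) = 2/(3*pi).
Integrating by parts (boundary term plus one more integral), an antiderivative of (-θ - 3) sin(3*pi*θ) is θ*cos(3*pi*θ)/(3*pi) - sin(3*pi*θ)/(9*pi**2) + cos(3*pi*θ)/pi; evaluating from 0 to 2: ∫_{0}^{2} (-θ - 3) sin(3*pi*θ) dθ = (5/(3*pi)) - (1/pi) = 2/(3*pi).
Summing the pieces and multiplying by (1/2) gives b_6 = 2/(3*pi).

2/(3*pi)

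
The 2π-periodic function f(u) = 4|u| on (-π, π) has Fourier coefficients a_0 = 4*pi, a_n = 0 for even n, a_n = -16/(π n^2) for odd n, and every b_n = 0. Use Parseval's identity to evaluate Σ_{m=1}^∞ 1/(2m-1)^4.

pi**4/96

Parseval: a_0^2/2 + Σ a_n^2 = (1/π) ∫_{-π}^{π} f(u)^2 du = 32*pi**2/3.
Subtract a_0^2/2 = 8*pi**2: Σ a_n^2 = 8*pi**2/3.
Only odd n contribute, with a_n^2 = 256/(π^2 n^4), so Σ_{m≥1} 1/(2m-1)^4 = π^2·(8*pi**2/3)/256 = pi**4/96.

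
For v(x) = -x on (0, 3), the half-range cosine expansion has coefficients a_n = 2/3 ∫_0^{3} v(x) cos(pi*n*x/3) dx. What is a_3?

4/(3*pi**2)

a_3 = 2/3 ∫_0^{3} (-x) cos(pi*x) dx.
Integrating by parts (boundary term plus one more integral), an antiderivative of (-x) cos(pi*x) is -x*sin(pi*x)/pi - cos(pi*x)/pi**2; evaluating from 0 to 3: ∫_{0}^{3} (-x) cos(pi*x) dx = (pi**(-2)) - (-1/pi**2) = 2/pi**2.
Hence a_3 = (2/3)·(2/pi**2) = 4/(3*pi**2).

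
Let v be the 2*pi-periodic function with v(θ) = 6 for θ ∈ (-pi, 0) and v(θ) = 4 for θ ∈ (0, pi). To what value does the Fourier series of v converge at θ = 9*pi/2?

θ = 9*pi/2 differs from θ = pi/2 by 2 full period(s), and the series is 2*pi-periodic.
v is continuous at θ = pi/2 with value 4, so the series converges to 4 there.

4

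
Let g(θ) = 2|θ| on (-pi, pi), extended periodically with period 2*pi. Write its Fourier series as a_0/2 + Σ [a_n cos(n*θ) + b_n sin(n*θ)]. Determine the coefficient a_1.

a_1 = 1/pi ∫_{-pi}^{pi} g(θ) cos(θ) dθ.
g is even and cos(θ) is even, so the integrand is even and a_1 = 2/pi ∫_0^{pi} g(θ) cos(θ) dθ.
Integrating by parts (boundary term plus one more integral), an antiderivative of (2*θ) cos(θ) is 2*θ*sin(θ) + 2*cos(θ); evaluating from 0 to pi: ∫_{0}^{pi} (2*θ) cos(θ) dθ = (-2) - (2) = -4.
Hence a_1 = (2/pi)·(-4) = -8/pi.

-8/pi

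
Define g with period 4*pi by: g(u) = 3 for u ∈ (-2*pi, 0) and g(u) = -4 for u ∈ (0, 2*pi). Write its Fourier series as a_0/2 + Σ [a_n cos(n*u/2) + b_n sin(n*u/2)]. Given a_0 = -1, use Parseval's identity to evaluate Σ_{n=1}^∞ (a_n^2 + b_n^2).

Parseval: a_0^2/2 + Σ_{n≥1} (a_n^2+b_n^2) = (1/(2*pi)) ∫_{-2*pi}^{2*pi} g(u)^2 du = 25.
Subtract a_0^2/2 = 1/2: Σ (a_n^2+b_n^2) = 49/2.

49/2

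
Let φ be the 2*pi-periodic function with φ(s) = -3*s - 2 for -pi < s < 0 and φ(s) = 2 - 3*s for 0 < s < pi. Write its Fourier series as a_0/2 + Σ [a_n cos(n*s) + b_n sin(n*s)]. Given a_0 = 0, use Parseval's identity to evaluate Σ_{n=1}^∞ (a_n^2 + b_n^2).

Parseval: a_0^2/2 + Σ_{n≥1} (a_n^2+b_n^2) = 1/pi ∫_{-pi}^{pi} φ(s)^2 ds = -12*pi + 8 + 6*pi**2.
Subtract a_0^2/2 = 0: Σ (a_n^2+b_n^2) = -12*pi + 8 + 6*pi**2.

-12*pi + 8 + 6*pi**2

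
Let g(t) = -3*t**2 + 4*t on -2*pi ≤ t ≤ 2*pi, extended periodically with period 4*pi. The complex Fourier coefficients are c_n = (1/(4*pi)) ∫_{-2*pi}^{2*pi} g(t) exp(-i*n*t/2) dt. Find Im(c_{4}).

Since g is real-valued, Im(c_{4}) = -(1/(4*pi)) ∫_{-2*pi}^{2*pi} g(t) sin(2*t) dt = -b_{4}/2.
Integrating by parts twice (tabular method), an antiderivative of (-3*t**2 + 4*t) sin(2*t) is 3*t**2*cos(2*t)/2 - 3*t*sin(2*t)/2 - 2*t*cos(2*t) + sin(2*t) - 3*cos(2*t)/4; evaluating from -2*pi to 2*pi: ∫_{-2*pi}^{2*pi} (-3*t**2 + 4*t) sin(2*t) dt = (-4*pi - 3/4 + 6*pi**2) - (-3/4 + 4*pi + 6*pi**2) = -8*pi.
Hence Im(c_{4}) = (-1/(4*pi))·(-8*pi) = 2.

2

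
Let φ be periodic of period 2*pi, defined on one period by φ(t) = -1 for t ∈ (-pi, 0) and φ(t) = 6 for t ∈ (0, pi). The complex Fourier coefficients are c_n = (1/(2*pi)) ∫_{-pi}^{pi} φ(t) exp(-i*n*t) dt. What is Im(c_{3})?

Since φ is real-valued, Im(c_{3}) = -(1/(2*pi)) ∫_{-pi}^{pi} φ(t) sin(3*t) dt = -b_{3}/2.
Split the integral at the breakpoints.
Directly, an antiderivative of (-1) sin(3*t) is cos(3*t)/3; evaluating from -pi to 0: ∫_{-pi}^{0} (-1) sin(3*t) dt = (1/3) - (-1/3) = 2/3.
Directly, an antiderivative of (6) sin(3*t) is -2*cos(3*t); evaluating from 0 to pi: ∫_{0}^{pi} (6) sin(3*t) dt = (2) - (-2) = 4.
So ∫_{-pi}^{pi} φ(t) sin(3*t) dt = 14/3.
Hence Im(c_{3}) = (-1/(2*pi))·(14/3) = -7/(3*pi).

-7/(3*pi)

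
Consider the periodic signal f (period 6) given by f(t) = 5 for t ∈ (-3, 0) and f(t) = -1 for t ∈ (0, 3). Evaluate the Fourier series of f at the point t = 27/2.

-1

t = 27/2 differs from t = 3/2 by 2 full period(s), and the series is 6-periodic.
f is continuous at t = 3/2 with value -1, so the series converges to -1 there.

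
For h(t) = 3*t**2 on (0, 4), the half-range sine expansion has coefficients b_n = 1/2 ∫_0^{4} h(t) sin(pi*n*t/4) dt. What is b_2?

-48/pi

b_2 = 1/2 ∫_0^{4} (3*t**2) sin(pi*t/2) dt.
Integrating by parts twice (tabular method), an antiderivative of (3*t**2) sin(pi*t/2) is -6*t**2*cos(pi*t/2)/pi + 24*t*sin(pi*t/2)/pi**2 + 48*cos(pi*t/2)/pi**3; evaluating from 0 to 4: ∫_{0}^{4} (3*t**2) sin(pi*t/2) dt = (-96/pi + 48/pi**3) - (48/pi**3) = -96/pi.
Hence b_2 = (1/2)·(-96/pi) = -48/pi.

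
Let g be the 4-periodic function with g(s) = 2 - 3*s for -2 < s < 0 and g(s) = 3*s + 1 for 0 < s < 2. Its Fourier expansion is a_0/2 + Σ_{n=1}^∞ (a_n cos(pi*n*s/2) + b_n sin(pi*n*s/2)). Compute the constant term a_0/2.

a_0 = 1/2 ∫_{-2}^{2} g(s) ds = 1/2 · (18) = 9.
So the constant term a_0/2 = 9/2.

9/2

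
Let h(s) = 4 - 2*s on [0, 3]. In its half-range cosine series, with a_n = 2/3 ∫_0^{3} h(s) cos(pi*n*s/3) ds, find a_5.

a_5 = 2/3 ∫_0^{3} (4 - 2*s) cos(5*pi*s/3) ds.
Integrating by parts (boundary term plus one more integral), an antiderivative of (4 - 2*s) cos(5*pi*s/3) is -6*s*sin(5*pi*s/3)/(5*pi) + 12*sin(5*pi*s/3)/(5*pi) - 18*cos(5*pi*s/3)/(25*pi**2); evaluating from 0 to 3: ∫_{0}^{3} (4 - 2*s) cos(5*pi*s/3) ds = (18/(25*pi**2)) - (-18/(25*pi**2)) = 36/(25*pi**2).
Hence a_5 = (2/3)·(36/(25*pi**2)) = 24/(25*pi**2).

24/(25*pi**2)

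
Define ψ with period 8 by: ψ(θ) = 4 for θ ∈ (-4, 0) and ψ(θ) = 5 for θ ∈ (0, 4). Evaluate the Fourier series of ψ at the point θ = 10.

5

θ = 10 differs from θ = 2 by 1 full period(s), and the series is 8-periodic.
ψ is continuous at θ = 2 with value 5, so the series converges to 5 there.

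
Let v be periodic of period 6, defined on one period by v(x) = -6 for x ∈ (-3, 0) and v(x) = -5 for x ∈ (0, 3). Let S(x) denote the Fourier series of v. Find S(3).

At x = 3 the one-sided limits are v(3^-) = -5 and v(3^+) = -6.
By Dirichlet's theorem the series converges to their average, [(-5) + (-6)]/2 = -11/2.

-11/2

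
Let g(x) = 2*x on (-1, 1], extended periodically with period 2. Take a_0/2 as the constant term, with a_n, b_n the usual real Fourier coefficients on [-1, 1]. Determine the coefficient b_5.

b_5 = ∫_{-1}^{1} g(x) sin(5*pi*x) dx.
g is odd and sin(5*pi*x) is odd, so the integrand is even and b_5 = 2 ∫_0^{1} g(x) sin(5*pi*x) dx.
Integrating by parts (boundary term plus one more integral), an antiderivative of (2*x) sin(5*pi*x) is -2*x*cos(5*pi*x)/(5*pi) + 2*sin(5*pi*x)/(25*pi**2); evaluating from 0 to 1: ∫_{0}^{1} (2*x) sin(5*pi*x) dx = (2/(5*pi)) - (0) = 2/(5*pi).
Hence b_5 = 2·(2/(5*pi)) = 4/(5*pi).

4/(5*pi)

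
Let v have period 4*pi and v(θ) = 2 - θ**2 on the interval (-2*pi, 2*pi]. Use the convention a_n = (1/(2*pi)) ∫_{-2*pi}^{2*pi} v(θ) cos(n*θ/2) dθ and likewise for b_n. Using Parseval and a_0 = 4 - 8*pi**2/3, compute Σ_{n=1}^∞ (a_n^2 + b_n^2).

128*pi**4/45

Parseval: a_0^2/2 + Σ_{n≥1} (a_n^2+b_n^2) = (1/(2*pi)) ∫_{-2*pi}^{2*pi} v(θ)^2 dθ = -32*pi**2/3 + 8 + 32*pi**4/5.
Subtract a_0^2/2 = 8*(3 - 2*pi**2)**2/9: Σ (a_n^2+b_n^2) = 128*pi**4/45.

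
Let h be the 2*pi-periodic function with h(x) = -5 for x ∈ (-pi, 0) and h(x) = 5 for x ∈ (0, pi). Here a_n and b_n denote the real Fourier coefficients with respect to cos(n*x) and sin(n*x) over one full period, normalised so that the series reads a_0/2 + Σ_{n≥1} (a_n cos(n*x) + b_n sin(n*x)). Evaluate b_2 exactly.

b_2 = 1/pi ∫_{-pi}^{pi} h(x) sin(2*x) dx.
h is odd and sin(2*x) is odd, so the integrand is even and b_2 = 2/pi ∫_0^{pi} h(x) sin(2*x) dx.
Directly, an antiderivative of (5) sin(2*x) is -5*cos(2*x)/2; evaluating from 0 to pi: ∫_{0}^{pi} (5) sin(2*x) dx = (-5/2) - (-5/2) = 0.
Hence b_2 = (2/pi)·(0) = 0.

0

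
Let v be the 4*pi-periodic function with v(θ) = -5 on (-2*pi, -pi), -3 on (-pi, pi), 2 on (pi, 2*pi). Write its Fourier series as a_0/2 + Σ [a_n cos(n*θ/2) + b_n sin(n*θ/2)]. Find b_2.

b_2 = (1/(2*pi)) ∫_{-2*pi}^{2*pi} v(θ) sin(θ) dθ.
Split the integral at the breakpoints.
Directly, an antiderivative of (-5) sin(θ) is 5*cos(θ); evaluating from -2*pi to -pi: ∫_{-2*pi}^{-pi} (-5) sin(θ) dθ = (-5) - (5) = -10.
Directly, an antiderivative of (-3) sin(θ) is 3*cos(θ); evaluating from -pi to pi: ∫_{-pi}^{pi} (-3) sin(θ) dθ = (-3) - (-3) = 0.
Directly, an antiderivative of (2) sin(θ) is -2*cos(θ); evaluating from pi to 2*pi: ∫_{pi}^{2*pi} (2) sin(θ) dθ = (-2) - (2) = -4.
Summing the pieces and multiplying by (1/(2*pi)) gives b_2 = -7/pi.

-7/pi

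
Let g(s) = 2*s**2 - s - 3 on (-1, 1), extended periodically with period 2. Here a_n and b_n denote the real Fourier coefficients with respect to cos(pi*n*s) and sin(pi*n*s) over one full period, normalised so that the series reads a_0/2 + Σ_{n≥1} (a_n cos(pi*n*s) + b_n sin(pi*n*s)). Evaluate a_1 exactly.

a_1 = ∫_{-1}^{1} g(s) cos(pi*s) ds.
Integrating by parts twice (tabular method), an antiderivative of (2*s**2 - s - 3) cos(pi*s) is 2*s**2*sin(pi*s)/pi - s*sin(pi*s)/pi + 4*s*cos(pi*s)/pi**2 - 3*sin(pi*s)/pi - 4*sin(pi*s)/pi**3 - cos(pi*s)/pi**2; evaluating from -1 to 1: ∫_{-1}^{1} (2*s**2 - s - 3) cos(pi*s) ds = (-3/pi**2) - (5/pi**2) = -8/pi**2.
Hence a_1 = -8/pi**2.

-8/pi**2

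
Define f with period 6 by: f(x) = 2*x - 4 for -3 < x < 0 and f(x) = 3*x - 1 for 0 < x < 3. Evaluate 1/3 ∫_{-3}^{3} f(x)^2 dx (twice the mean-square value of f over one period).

1/3 ∫_{-3}^{3} f(x)^2 dx = 1/3 · (213) = 71.

71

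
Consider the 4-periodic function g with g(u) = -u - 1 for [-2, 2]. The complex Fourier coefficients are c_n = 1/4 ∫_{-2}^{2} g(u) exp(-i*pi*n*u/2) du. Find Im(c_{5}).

2/(5*pi)

Since g is real-valued, Im(c_{5}) = -1/4 ∫_{-2}^{2} g(u) sin(5*pi*u/2) du = -b_{5}/2.
Integrating by parts (boundary term plus one more integral), an antiderivative of (-u - 1) sin(5*pi*u/2) is 2*u*cos(5*pi*u/2)/(5*pi) - 4*sin(5*pi*u/2)/(25*pi**2) + 2*cos(5*pi*u/2)/(5*pi); evaluating from -2 to 2: ∫_{-2}^{2} (-u - 1) sin(5*pi*u/2) du = (-6/(5*pi)) - (2/(5*pi)) = -8/(5*pi).
Hence Im(c_{5}) = (-1/4)·(-8/(5*pi)) = 2/(5*pi).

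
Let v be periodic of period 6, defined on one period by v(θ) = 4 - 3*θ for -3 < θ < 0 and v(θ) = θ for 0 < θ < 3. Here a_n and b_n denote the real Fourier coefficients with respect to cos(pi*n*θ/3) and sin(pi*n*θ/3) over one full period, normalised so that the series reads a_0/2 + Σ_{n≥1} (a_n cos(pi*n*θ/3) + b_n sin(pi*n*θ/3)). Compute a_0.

a_0 = 1/3 ∫_{-3}^{3} v(θ) dθ = 1/3 · (30) = 10.

10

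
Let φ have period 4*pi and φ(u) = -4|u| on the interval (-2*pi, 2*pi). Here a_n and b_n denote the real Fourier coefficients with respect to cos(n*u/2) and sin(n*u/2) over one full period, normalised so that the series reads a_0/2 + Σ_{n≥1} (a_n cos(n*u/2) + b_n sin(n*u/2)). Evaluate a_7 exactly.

32/(49*pi)

a_7 = (1/(2*pi)) ∫_{-2*pi}^{2*pi} φ(u) cos(7*u/2) du.
φ is even and cos(7*u/2) is even, so the integrand is even and a_7 = 1/pi ∫_0^{2*pi} φ(u) cos(7*u/2) du.
Integrating by parts (boundary term plus one more integral), an antiderivative of (-4*u) cos(7*u/2) is -8*u*sin(7*u/2)/7 - 16*cos(7*u/2)/49; evaluating from 0 to 2*pi: ∫_{0}^{2*pi} (-4*u) cos(7*u/2) du = (16/49) - (-16/49) = 32/49.
Hence a_7 = (1/pi)·(32/49) = 32/(49*pi).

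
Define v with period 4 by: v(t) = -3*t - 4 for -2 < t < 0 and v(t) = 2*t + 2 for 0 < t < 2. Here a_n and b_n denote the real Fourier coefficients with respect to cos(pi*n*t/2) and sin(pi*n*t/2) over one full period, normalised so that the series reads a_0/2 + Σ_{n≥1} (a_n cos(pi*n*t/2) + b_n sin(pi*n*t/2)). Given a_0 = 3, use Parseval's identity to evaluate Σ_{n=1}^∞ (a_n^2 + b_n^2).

Parseval: a_0^2/2 + Σ_{n≥1} (a_n^2+b_n^2) = 1/2 ∫_{-2}^{2} v(t)^2 dt = 64/3.
Subtract a_0^2/2 = 9/2: Σ (a_n^2+b_n^2) = 101/6.

101/6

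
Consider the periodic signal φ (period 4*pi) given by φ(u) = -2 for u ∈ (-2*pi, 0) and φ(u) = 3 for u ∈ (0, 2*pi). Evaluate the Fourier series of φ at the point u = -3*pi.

u = -3*pi differs from u = pi by -1 full period(s), and the series is 4*pi-periodic.
φ is continuous at u = pi with value 3, so the series converges to 3 there.

3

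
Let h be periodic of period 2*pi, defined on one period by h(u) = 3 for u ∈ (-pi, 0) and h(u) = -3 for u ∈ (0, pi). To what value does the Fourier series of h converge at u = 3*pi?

u = 3*pi differs from u = -pi by 2 full period(s), and the series is 2*pi-periodic.
At u = -pi the one-sided limits are h(-pi^-) = -3 and h(-pi^+) = 3.
By Dirichlet's theorem the series converges to their average, [(-3) + (3)]/2 = 0.

0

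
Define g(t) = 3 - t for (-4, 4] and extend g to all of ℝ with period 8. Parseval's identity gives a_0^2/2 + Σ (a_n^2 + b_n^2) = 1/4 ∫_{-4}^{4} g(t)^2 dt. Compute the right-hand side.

1/4 ∫_{-4}^{4} g(t)^2 dt = 1/4 · (344/3) = 86/3.

86/3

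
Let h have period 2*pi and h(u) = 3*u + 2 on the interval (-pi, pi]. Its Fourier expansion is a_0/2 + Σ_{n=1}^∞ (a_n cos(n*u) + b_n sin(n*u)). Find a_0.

4

a_0 = 1/pi ∫_{-pi}^{pi} h(u) du = 1/pi · (4*pi) = 4.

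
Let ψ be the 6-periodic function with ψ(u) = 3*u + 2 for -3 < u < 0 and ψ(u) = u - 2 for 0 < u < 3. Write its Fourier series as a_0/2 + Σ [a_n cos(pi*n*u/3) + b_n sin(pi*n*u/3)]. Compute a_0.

a_0 = 1/3 ∫_{-3}^{3} ψ(u) du = 1/3 · (-9) = -3.

-3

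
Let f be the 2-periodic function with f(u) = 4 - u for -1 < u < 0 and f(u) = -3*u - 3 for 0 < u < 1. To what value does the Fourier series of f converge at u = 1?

At u = 1 the one-sided limits are f(1^-) = -6 and f(1^+) = 5.
By Dirichlet's theorem the series converges to their average, [(-6) + (5)]/2 = -1/2.

-1/2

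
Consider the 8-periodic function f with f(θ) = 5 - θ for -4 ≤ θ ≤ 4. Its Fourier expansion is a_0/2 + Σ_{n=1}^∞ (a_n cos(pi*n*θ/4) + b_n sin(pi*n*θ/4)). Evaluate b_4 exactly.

b_4 = 1/4 ∫_{-4}^{4} f(θ) sin(pi*θ) dθ.
Integrating by parts (boundary term plus one more integral), an antiderivative of (5 - θ) sin(pi*θ) is θ*cos(pi*θ)/pi - sin(pi*θ)/pi**2 - 5*cos(pi*θ)/pi; evaluating from -4 to 4: ∫_{-4}^{4} (5 - θ) sin(pi*θ) dθ = (-1/pi) - (-9/pi) = 8/pi.
Hence b_4 = (1/4)·(8/pi) = 2/pi.

2/pi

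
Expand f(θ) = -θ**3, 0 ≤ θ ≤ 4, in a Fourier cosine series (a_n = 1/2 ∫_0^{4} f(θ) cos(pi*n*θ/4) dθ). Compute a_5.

a_5 = 1/2 ∫_0^{4} (-θ**3) cos(5*pi*θ/4) dθ.
Integrating by parts three times (tabular method), an antiderivative of (-θ**3) cos(5*pi*θ/4) is -4*θ**3*sin(5*pi*θ/4)/(5*pi) - 48*θ**2*cos(5*pi*θ/4)/(25*pi**2) + 384*θ*sin(5*pi*θ/4)/(125*pi**3) + 1536*cos(5*pi*θ/4)/(625*pi**4); evaluating from 0 to 4: ∫_{0}^{4} (-θ**3) cos(5*pi*θ/4) dθ = (768*(-2 + 25*pi**2)/(625*pi**4)) - (1536/(625*pi**4)) = 768*(-4 + 25*pi**2)/(625*pi**4).
Hence a_5 = (1/2)·(768*(-4 + 25*pi**2)/(625*pi**4)) = 384*(-4 + 25*pi**2)/(625*pi**4).

384*(-4 + 25*pi**2)/(625*pi**4)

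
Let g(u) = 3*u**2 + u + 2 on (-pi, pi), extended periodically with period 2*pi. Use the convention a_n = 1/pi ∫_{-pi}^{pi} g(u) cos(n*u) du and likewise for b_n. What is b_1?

b_1 = 1/pi ∫_{-pi}^{pi} g(u) sin(u) du.
Integrating by parts twice (tabular method), an antiderivative of (3*u**2 + u + 2) sin(u) is -3*u**2*cos(u) + 6*u*sin(u) - u*cos(u) + sin(u) + 4*cos(u); evaluating from -pi to pi: ∫_{-pi}^{pi} (3*u**2 + u + 2) sin(u) du = (-4 + pi + 3*pi**2) - (-4 - pi + 3*pi**2) = 2*pi.
Hence b_1 = (1/pi)·(2*pi) = 2.

2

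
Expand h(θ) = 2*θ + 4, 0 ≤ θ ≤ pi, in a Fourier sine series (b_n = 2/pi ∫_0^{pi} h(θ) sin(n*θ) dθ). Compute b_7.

b_7 = 2/pi ∫_0^{pi} (2*θ + 4) sin(7*θ) dθ.
Integrating by parts (boundary term plus one more integral), an antiderivative of (2*θ + 4) sin(7*θ) is -2*θ*cos(7*θ)/7 + 2*sin(7*θ)/49 - 4*cos(7*θ)/7; evaluating from 0 to pi: ∫_{0}^{pi} (2*θ + 4) sin(7*θ) dθ = (4/7 + 2*pi/7) - (-4/7) = 2*pi/7 + 8/7.
Hence b_7 = (2/pi)·(2*pi/7 + 8/7) = 4*(pi + 4)/(7*pi).

4*(pi + 4)/(7*pi)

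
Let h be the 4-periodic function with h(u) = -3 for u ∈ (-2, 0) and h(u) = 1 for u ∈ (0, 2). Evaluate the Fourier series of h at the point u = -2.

u = -2 differs from u = 2 by -1 full period(s), and the series is 4-periodic.
At u = 2 the one-sided limits are h(2^-) = 1 and h(2^+) = -3.
By Dirichlet's theorem the series converges to their average, [(1) + (-3)]/2 = -1.

-1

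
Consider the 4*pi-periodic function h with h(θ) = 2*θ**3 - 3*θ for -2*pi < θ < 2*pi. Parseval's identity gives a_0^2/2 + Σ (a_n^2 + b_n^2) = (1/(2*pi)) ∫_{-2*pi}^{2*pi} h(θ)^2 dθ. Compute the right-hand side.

(1/(2*pi)) ∫_{-2*pi}^{2*pi} h(θ)^2 dθ = (1/(2*pi)) · (16*pi**3*(-336*pi**2 + 105 + 320*pi**4)/35) = 8*pi**2*(-336*pi**2 + 105 + 320*pi**4)/35.

8*pi**2*(-336*pi**2 + 105 + 320*pi**4)/35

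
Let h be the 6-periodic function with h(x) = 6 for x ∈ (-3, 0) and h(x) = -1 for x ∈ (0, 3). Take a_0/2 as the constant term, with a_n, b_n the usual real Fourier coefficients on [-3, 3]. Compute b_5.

-14/(5*pi)

b_5 = 1/3 ∫_{-3}^{3} h(x) sin(5*pi*x/3) dx.
Split the integral at the breakpoints.
Directly, an antiderivative of (6) sin(5*pi*x/3) is -18*cos(5*pi*x/3)/(5*pi); evaluating from -3 to 0: ∫_{-3}^{0} (6) sin(5*pi*x/3) dx = (-18/(5*pi)) - (18/(5*pi)) = -36/(5*pi).
Directly, an antiderivative of (-1) sin(5*pi*x/3) is 3*cos(5*pi*x/3)/(5*pi); evaluating from 0 to 3: ∫_{0}^{3} (-1) sin(5*pi*x/3) dx = (-3/(5*pi)) - (3/(5*pi)) = -6/(5*pi).
Summing the pieces and multiplying by (1/3) gives b_5 = -14/(5*pi).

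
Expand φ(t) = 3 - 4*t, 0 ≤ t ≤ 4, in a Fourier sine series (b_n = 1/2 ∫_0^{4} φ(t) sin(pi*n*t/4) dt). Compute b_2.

16/pi

b_2 = 1/2 ∫_0^{4} (3 - 4*t) sin(pi*t/2) dt.
Integrating by parts (boundary term plus one more integral), an antiderivative of (3 - 4*t) sin(pi*t/2) is 8*t*cos(pi*t/2)/pi - 16*sin(pi*t/2)/pi**2 - 6*cos(pi*t/2)/pi; evaluating from 0 to 4: ∫_{0}^{4} (3 - 4*t) sin(pi*t/2) dt = (26/pi) - (-6/pi) = 32/pi.
Hence b_2 = (1/2)·(32/pi) = 16/pi.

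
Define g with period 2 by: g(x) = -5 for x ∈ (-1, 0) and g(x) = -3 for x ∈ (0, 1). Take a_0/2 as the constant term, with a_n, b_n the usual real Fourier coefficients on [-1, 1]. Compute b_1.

4/pi

b_1 = ∫_{-1}^{1} g(x) sin(pi*x) dx.
Split the integral at the breakpoints.
Directly, an antiderivative of (-5) sin(pi*x) is 5*cos(pi*x)/pi; evaluating from -1 to 0: ∫_{-1}^{0} (-5) sin(pi*x) dx = (5/pi) - (-5/pi) = 10/pi.
Directly, an antiderivative of (-3) sin(pi*x) is 3*cos(pi*x)/pi; evaluating from 0 to 1: ∫_{0}^{1} (-3) sin(pi*x) dx = (-3/pi) - (3/pi) = -6/pi.
Summing the pieces gives b_1 = 4/pi.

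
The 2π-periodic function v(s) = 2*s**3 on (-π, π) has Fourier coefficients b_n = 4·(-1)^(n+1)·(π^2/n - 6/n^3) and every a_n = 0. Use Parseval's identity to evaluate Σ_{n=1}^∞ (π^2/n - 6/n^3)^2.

pi**6/14

Parseval: Σ b_n^2 = (1/π) ∫_{-π}^{π} v(s)^2 ds = 8*pi**6/7.
b_n^2 = 16·(π^2/n - 6/n^3)^2, so the sum equals (8*pi**6/7)/16 = pi**6/14.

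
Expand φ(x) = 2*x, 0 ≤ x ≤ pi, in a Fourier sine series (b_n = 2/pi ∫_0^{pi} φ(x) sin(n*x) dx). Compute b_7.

b_7 = 2/pi ∫_0^{pi} (2*x) sin(7*x) dx.
Integrating by parts (boundary term plus one more integral), an antiderivative of (2*x) sin(7*x) is -2*x*cos(7*x)/7 + 2*sin(7*x)/49; evaluating from 0 to pi: ∫_{0}^{pi} (2*x) sin(7*x) dx = (2*pi/7) - (0) = 2*pi/7.
Hence b_7 = (2/pi)·(2*pi/7) = 4/7.

4/7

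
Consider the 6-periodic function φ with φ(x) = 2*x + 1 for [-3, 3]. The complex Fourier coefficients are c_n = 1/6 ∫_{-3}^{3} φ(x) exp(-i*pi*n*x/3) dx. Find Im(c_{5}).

Since φ is real-valued, Im(c_{5}) = -1/6 ∫_{-3}^{3} φ(x) sin(5*pi*x/3) dx = -b_{5}/2.
Integrating by parts (boundary term plus one more integral), an antiderivative of (2*x + 1) sin(5*pi*x/3) is -6*x*cos(5*pi*x/3)/(5*pi) + 18*sin(5*pi*x/3)/(25*pi**2) - 3*cos(5*pi*x/3)/(5*pi); evaluating from -3 to 3: ∫_{-3}^{3} (2*x + 1) sin(5*pi*x/3) dx = (21/(5*pi)) - (-3/pi) = 36/(5*pi).
Hence Im(c_{5}) = (-1/6)·(36/(5*pi)) = -6/(5*pi).

-6/(5*pi)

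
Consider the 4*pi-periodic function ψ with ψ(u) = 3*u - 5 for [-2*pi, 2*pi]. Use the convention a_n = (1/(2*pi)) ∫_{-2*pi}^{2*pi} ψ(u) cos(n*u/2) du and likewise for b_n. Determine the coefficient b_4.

b_4 = (1/(2*pi)) ∫_{-2*pi}^{2*pi} ψ(u) sin(2*u) du.
Integrating by parts (boundary term plus one more integral), an antiderivative of (3*u - 5) sin(2*u) is -3*u*cos(2*u)/2 + 3*sin(2*u)/4 + 5*cos(2*u)/2; evaluating from -2*pi to 2*pi: ∫_{-2*pi}^{2*pi} (3*u - 5) sin(2*u) du = (5/2 - 3*pi) - (5/2 + 3*pi) = -6*pi.
Hence b_4 = (1/(2*pi))·(-6*pi) = -3.

-3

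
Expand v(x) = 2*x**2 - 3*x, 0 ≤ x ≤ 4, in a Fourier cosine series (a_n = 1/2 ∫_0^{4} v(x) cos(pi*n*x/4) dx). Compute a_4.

a_4 = 1/2 ∫_0^{4} (2*x**2 - 3*x) cos(pi*x) dx.
Integrating by parts twice (tabular method), an antiderivative of (2*x**2 - 3*x) cos(pi*x) is 2*x**2*sin(pi*x)/pi - 3*x*sin(pi*x)/pi + 4*x*cos(pi*x)/pi**2 - 4*sin(pi*x)/pi**3 - 3*cos(pi*x)/pi**2; evaluating from 0 to 4: ∫_{0}^{4} (2*x**2 - 3*x) cos(pi*x) dx = (13/pi**2) - (-3/pi**2) = 16/pi**2.
Hence a_4 = (1/2)·(16/pi**2) = 8/pi**2.

8/pi**2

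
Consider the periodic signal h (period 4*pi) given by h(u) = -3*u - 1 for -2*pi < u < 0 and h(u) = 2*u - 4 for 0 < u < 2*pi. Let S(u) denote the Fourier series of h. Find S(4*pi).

-5/2

u = 4*pi differs from u = 0 by 1 full period(s), and the series is 4*pi-periodic.
At u = 0 the one-sided limits are h(0^-) = -1 and h(0^+) = -4.
By Dirichlet's theorem the series converges to their average, [(-1) + (-4)]/2 = -5/2.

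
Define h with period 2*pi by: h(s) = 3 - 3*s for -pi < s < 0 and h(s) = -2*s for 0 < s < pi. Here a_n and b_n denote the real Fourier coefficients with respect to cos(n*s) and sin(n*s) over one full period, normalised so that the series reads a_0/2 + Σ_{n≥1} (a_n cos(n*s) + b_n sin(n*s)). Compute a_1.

-2/pi

a_1 = 1/pi ∫_{-pi}^{pi} h(s) cos(s) ds.
Split the integral at the breakpoints.
Integrating by parts (boundary term plus one more integral), an antiderivative of (3 - 3*s) cos(s) is -3*s*sin(s) + 3*sin(s) - 3*cos(s); evaluating from -pi to 0: ∫_{-pi}^{0} (3 - 3*s) cos(s) ds = (-3) - (3) = -6.
Integrating by parts (boundary term plus one more integral), an antiderivative of (-2*s) cos(s) is -2*s*sin(s) - 2*cos(s); evaluating from 0 to pi: ∫_{0}^{pi} (-2*s) cos(s) ds = (2) - (-2) = 4.
Summing the pieces and multiplying by (1/pi) gives a_1 = -2/pi.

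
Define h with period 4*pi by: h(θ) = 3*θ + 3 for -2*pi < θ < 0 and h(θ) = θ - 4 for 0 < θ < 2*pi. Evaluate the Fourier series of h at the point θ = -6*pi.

-2*pi - 1/2

θ = -6*pi differs from θ = 2*pi by -2 full period(s), and the series is 4*pi-periodic.
At θ = 2*pi the one-sided limits are h(2*pi^-) = -4 + 2*pi and h(2*pi^+) = 3 - 6*pi.
By Dirichlet's theorem the series converges to their average, [(-4 + 2*pi) + (3 - 6*pi)]/2 = -2*pi - 1/2.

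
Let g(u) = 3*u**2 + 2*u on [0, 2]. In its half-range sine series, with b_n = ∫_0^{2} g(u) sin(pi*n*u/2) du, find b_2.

-16/pi

b_2 = ∫_0^{2} (3*u**2 + 2*u) sin(pi*u) du.
Integrating by parts twice (tabular method), an antiderivative of (3*u**2 + 2*u) sin(pi*u) is -3*u**2*cos(pi*u)/pi + 6*u*sin(pi*u)/pi**2 - 2*u*cos(pi*u)/pi + 2*sin(pi*u)/pi**2 + 6*cos(pi*u)/pi**3; evaluating from 0 to 2: ∫_{0}^{2} (3*u**2 + 2*u) sin(pi*u) du = (-16/pi + 6/pi**3) - (6/pi**3) = -16/pi.
Hence b_2 = -16/pi.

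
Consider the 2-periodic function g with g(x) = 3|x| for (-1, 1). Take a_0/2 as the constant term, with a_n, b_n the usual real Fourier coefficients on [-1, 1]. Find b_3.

0

b_3 = ∫_{-1}^{1} g(x) sin(3*pi*x) dx.
g is even and sin(3*pi*x) is odd, so the integrand is odd over a symmetric interval and the integral vanishes.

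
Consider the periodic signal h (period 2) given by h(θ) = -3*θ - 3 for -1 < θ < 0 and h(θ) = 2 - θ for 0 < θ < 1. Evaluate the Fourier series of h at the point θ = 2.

θ = 2 differs from θ = 0 by 1 full period(s), and the series is 2-periodic.
At θ = 0 the one-sided limits are h(0^-) = -3 and h(0^+) = 2.
By Dirichlet's theorem the series converges to their average, [(-3) + (2)]/2 = -1/2.

-1/2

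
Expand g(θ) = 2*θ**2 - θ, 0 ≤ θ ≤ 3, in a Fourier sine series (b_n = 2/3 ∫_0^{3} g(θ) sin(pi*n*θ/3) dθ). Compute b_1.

b_1 = 2/3 ∫_0^{3} (2*θ**2 - θ) sin(pi*θ/3) dθ.
Integrating by parts twice (tabular method), an antiderivative of (2*θ**2 - θ) sin(pi*θ/3) is -6*θ**2*cos(pi*θ/3)/pi + 36*θ*sin(pi*θ/3)/pi**2 + 3*θ*cos(pi*θ/3)/pi - 9*sin(pi*θ/3)/pi**2 + 108*cos(pi*θ/3)/pi**3; evaluating from 0 to 3: ∫_{0}^{3} (2*θ**2 - θ) sin(pi*θ/3) dθ = (-108/pi**3 + 45/pi) - (108/pi**3) = -216/pi**3 + 45/pi.
Hence b_1 = (2/3)·(-216/pi**3 + 45/pi) = -144/pi**3 + 30/pi.

-144/pi**3 + 30/pi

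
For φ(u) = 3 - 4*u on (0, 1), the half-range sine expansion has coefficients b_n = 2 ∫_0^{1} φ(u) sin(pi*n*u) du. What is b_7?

4/(7*pi)

b_7 = 2 ∫_0^{1} (3 - 4*u) sin(7*pi*u) du.
Integrating by parts (boundary term plus one more integral), an antiderivative of (3 - 4*u) sin(7*pi*u) is 4*u*cos(7*pi*u)/(7*pi) - 4*sin(7*pi*u)/(49*pi**2) - 3*cos(7*pi*u)/(7*pi); evaluating from 0 to 1: ∫_{0}^{1} (3 - 4*u) sin(7*pi*u) du = (-1/(7*pi)) - (-3/(7*pi)) = 2/(7*pi).
Hence b_7 = 2·(2/(7*pi)) = 4/(7*pi).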